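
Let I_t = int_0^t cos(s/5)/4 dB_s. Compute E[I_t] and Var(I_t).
E[I_t] = 0; Var(I_t) = t/32 + 5*sin(2*t/5)/64

The Itô integral of a deterministic integrand f(s) has mean 0 because each increment f(s) * (B_{s+ds} - B_s) has mean 0. By the Itô isometry:
  Var( int_0^t f(s) dB_s ) = E[ (int_0^t f(s) dB_s)^2 ] = int_0^t f(s)^2 ds.
Here f(s) = cos(s/5)/4, so f(s)^2 = cos(s/5)^2/16. Integrate:
  int_0^t (cos(s/5)^2/16) ds = t/32 + 5*sin(2*t/5)/64.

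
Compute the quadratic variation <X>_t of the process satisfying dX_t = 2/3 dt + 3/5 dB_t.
<X>_t = 9*t/25

For an Itô process dX_t = a(t) dt + b(t) dB_t, the quadratic variation is <X>_t = int_0^t b(s)^2 ds (the drift term does not contribute). Here b(s) = 3/5, so
  b(s)^2 = 9/25.
Integrating from 0 to t:
  <X>_t = int_0^t (9/25) ds = 9*t/25.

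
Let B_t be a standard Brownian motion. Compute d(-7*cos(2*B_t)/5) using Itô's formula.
d(-7*cos(2*B_t)/5) = (14*cos(2*B_t)/5) dt + (14*sin(2*B_t)/5) dB_t

Itô's formula for f(B_t) gives d f(B_t) = f'(B_t) dB_t + (1/2) f''(B_t) dt. Compute derivatives of f(x) = -7*cos(2*x)/5:
  f'(x)  = 14*sin(2*x)/5
  f''(x) = 28*cos(2*x)/5
Substitute x = B_t and multiply the f'' term by 1/2:
  drift     = (1/2) * (28*cos(2*x)/5) evaluated at B_t = 14*cos(2*B_t)/5
  diffusion = (14*sin(2*x)/5) evaluated at B_t = 14*sin(2*B_t)/5
Therefore d(-7*cos(2*B_t)/5) = (14*cos(2*B_t)/5) dt + (14*sin(2*B_t)/5) dB_t.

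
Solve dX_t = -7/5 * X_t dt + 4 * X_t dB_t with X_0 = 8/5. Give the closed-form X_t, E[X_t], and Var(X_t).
X_t = 8/5 * exp((-47/5) t + (4) B_t); E[X_t] = 8*exp(-7*t/5)/5; Var(X_t) = (64*exp(16*t) - 64)*exp(-14*t/5)/25

For GBM dX = mu X dt + sigma X dB with X_0 = x_0, apply Itô to Y = log X: dY = (mu - sigma^2/2) dt + sigma dB, so Y_t = log(x_0) + (mu - sigma^2/2) t + sigma B_t and hence X_t = x_0 * exp((mu - sigma^2/2) t + sigma B_t).
With mu = -7/5, sigma = 4, x_0 = 8/5, this gives:
  X_t = 8/5 * exp((-47/5) * t + (4) * B_t).
Since sigma*B_t ~ Normal(0, sigma^2 t), E[exp(sigma*B_t)] = exp(sigma^2 t / 2); so E[X_t] = x_0 * exp((mu - sigma^2/2) t) * exp(sigma^2 t / 2) = x_0 * exp(mu t) = 8*exp(-7*t/5)/5.
Var(X_t) = E[X_t^2] - (E[X_t])^2 = x_0^2 * exp(2 mu t) * (exp(sigma^2 t) - 1) = (64*exp(16*t) - 64)*exp(-14*t/5)/25.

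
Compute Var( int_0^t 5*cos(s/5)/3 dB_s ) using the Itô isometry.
Var = 25*t/18 + 125*sin(2*t/5)/36

The Itô integral of a deterministic integrand f(s) has mean 0 because each increment f(s) * (B_{s+ds} - B_s) has mean 0. By the Itô isometry:
  Var( int_0^t f(s) dB_s ) = E[ (int_0^t f(s) dB_s)^2 ] = int_0^t f(s)^2 ds.
Here f(s) = 5*cos(s/5)/3, so f(s)^2 = 25*cos(s/5)^2/9. Integrate:
  int_0^t (25*cos(s/5)^2/9) ds = 25*t/18 + 125*sin(2*t/5)/36.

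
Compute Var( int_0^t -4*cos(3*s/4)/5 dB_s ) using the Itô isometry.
Var = 8*t/25 + 16*sin(3*t/2)/75

The Itô integral of a deterministic integrand f(s) has mean 0 because each increment f(s) * (B_{s+ds} - B_s) has mean 0. By the Itô isometry:
  Var( int_0^t f(s) dB_s ) = E[ (int_0^t f(s) dB_s)^2 ] = int_0^t f(s)^2 ds.
Here f(s) = -4*cos(3*s/4)/5, so f(s)^2 = 16*cos(3*s/4)^2/25. Integrate:
  int_0^t (16*cos(3*s/4)^2/25) ds = 8*t/25 + 16*sin(3*t/2)/75.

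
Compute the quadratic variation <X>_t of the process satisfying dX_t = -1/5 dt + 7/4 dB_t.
<X>_t = 49*t/16

For an Itô process dX_t = a(t) dt + b(t) dB_t, the quadratic variation is <X>_t = int_0^t b(s)^2 ds (the drift term does not contribute). Here b(s) = 7/4, so
  b(s)^2 = 49/16.
Integrating from 0 to t:
  <X>_t = int_0^t (49/16) ds = 49*t/16.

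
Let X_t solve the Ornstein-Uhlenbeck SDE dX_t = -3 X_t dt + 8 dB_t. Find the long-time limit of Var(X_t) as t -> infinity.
lim Var(X_t) = 32/3

The OU SDE dX = -theta X dt + sigma dB admits the integrating factor exp(theta t): d(exp(theta t) X_t) = sigma exp(theta t) dB_t. Integrating from 0 to t gives X_t = x_0 * exp(-theta t) + sigma * int_0^t exp(-theta (t-s)) dB_s for any initial x_0. The Itô integral has variance (by the Itô isometry) sigma^2 * int_0^t exp(-2 theta (t - s)) ds = sigma^2 * (1 - exp(-2 theta t)) / (2 theta), independent of x_0.
With theta = 3, sigma = 8:
  Var(X_t) = (8)^2 * (1 - exp(-2*3 t)) / (2 * 3) = 32/3 - 32*exp(-6*t)/3.
As t -> infinity, exp(-2*3 t) -> 0, so the stationary variance is sigma^2 / (2 theta) = 32/3.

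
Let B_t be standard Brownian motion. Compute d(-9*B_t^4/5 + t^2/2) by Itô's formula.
d(-9*B_t^4/5 + t^2/2) = (-54*B_t^2/5 + t) dt + (-36*B_t^3/5) dB_t

Itô's formula for f(t, x): d f(t, B_t) = (f_t + (1/2) f_xx) dt + f_x dB_t. Compute partials of f(t, x) = t^2/2 - 9*x^4/5:
  f_t(t,x)  = t
  f_x(t,x)  = -36*x^3/5
  f_xx(t,x) = -108*x^2/5
Assemble drift = f_t + (1/2) f_xx = t - 54*x^2/5 and diffusion = f_x = -36*x^3/5. Substituting x = B_t:
  d(-9*B_t^4/5 + t^2/2) = (-54*B_t^2/5 + t) dt + (-36*B_t^3/5) dB_t.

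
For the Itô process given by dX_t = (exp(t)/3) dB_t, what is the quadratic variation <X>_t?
<X>_t = exp(2*t)/18 - 1/18

For an Itô process dX_t = a(t) dt + b(t) dB_t, the quadratic variation is <X>_t = int_0^t b(s)^2 ds (the drift term does not contribute). Here b(s) = exp(s)/3, so
  b(s)^2 = exp(2*s)/9.
Integrating from 0 to t:
  <X>_t = int_0^t (exp(2*s)/9) ds = exp(2*t)/18 - 1/18.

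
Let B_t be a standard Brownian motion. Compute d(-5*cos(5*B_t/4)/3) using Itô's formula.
d(-5*cos(5*B_t/4)/3) = (125*cos(5*B_t/4)/96) dt + (25*sin(5*B_t/4)/12) dB_t

Itô's formula for f(B_t) gives d f(B_t) = f'(B_t) dB_t + (1/2) f''(B_t) dt. Compute derivatives of f(x) = -5*cos(5*x/4)/3:
  f'(x)  = 25*sin(5*x/4)/12
  f''(x) = 125*cos(5*x/4)/48
Substitute x = B_t and multiply the f'' term by 1/2:
  drift     = (1/2) * (125*cos(5*x/4)/48) evaluated at B_t = 125*cos(5*B_t/4)/96
  diffusion = (25*sin(5*x/4)/12) evaluated at B_t = 25*sin(5*B_t/4)/12
Therefore d(-5*cos(5*B_t/4)/3) = (125*cos(5*B_t/4)/96) dt + (25*sin(5*B_t/4)/12) dB_t.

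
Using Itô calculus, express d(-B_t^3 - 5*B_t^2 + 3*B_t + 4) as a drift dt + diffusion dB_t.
d(-B_t^3 - 5*B_t^2 + 3*B_t + 4) = (-3*B_t - 5) dt + (-3*B_t^2 - 10*B_t + 3) dB_t

Itô's formula for f(B_t) gives d f(B_t) = f'(B_t) dB_t + (1/2) f''(B_t) dt. Compute derivatives of f(x) = -x^3 - 5*x^2 + 3*x + 4:
  f'(x)  = -3*x^2 - 10*x + 3
  f''(x) = -6*x - 10
Substitute x = B_t and multiply the f'' term by 1/2:
  drift     = (1/2) * (-6*x - 10) evaluated at B_t = -3*B_t - 5
  diffusion = (-3*x^2 - 10*x + 3) evaluated at B_t = -3*B_t^2 - 10*B_t + 3
Therefore d(-B_t^3 - 5*B_t^2 + 3*B_t + 4) = (-3*B_t - 5) dt + (-3*B_t^2 - 10*B_t + 3) dB_t.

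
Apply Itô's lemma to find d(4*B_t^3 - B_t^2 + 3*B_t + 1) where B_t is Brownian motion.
d(4*B_t^3 - B_t^2 + 3*B_t + 1) = (12*B_t - 1) dt + (12*B_t^2 - 2*B_t + 3) dB_t

Itô's formula for f(B_t) gives d f(B_t) = f'(B_t) dB_t + (1/2) f''(B_t) dt. Compute derivatives of f(x) = 4*x^3 - x^2 + 3*x + 1:
  f'(x)  = 12*x^2 - 2*x + 3
  f''(x) = 24*x - 2
Substitute x = B_t and multiply the f'' term by 1/2:
  drift     = (1/2) * (24*x - 2) evaluated at B_t = 12*B_t - 1
  diffusion = (12*x^2 - 2*x + 3) evaluated at B_t = 12*B_t^2 - 2*B_t + 3
Therefore d(4*B_t^3 - B_t^2 + 3*B_t + 1) = (12*B_t - 1) dt + (12*B_t^2 - 2*B_t + 3) dB_t.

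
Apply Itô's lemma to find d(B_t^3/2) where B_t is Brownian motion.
d(B_t^3/2) = (3*B_t/2) dt + (3*B_t^2/2) dB_t

Itô's formula for f(B_t) gives d f(B_t) = f'(B_t) dB_t + (1/2) f''(B_t) dt. Compute derivatives of f(x) = x^3/2:
  f'(x)  = 3*x^2/2
  f''(x) = 3*x
Substitute x = B_t and multiply the f'' term by 1/2:
  drift     = (1/2) * (3*x) evaluated at B_t = 3*B_t/2
  diffusion = (3*x^2/2) evaluated at B_t = 3*B_t^2/2
Therefore d(B_t^3/2) = (3*B_t/2) dt + (3*B_t^2/2) dB_t.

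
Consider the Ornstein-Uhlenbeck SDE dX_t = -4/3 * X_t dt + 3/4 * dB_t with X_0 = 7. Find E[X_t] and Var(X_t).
E[X_t] = 7*exp(-4*t/3); Var(X_t) = 27/128 - 27*exp(-8*t/3)/128

The OU SDE dX = -theta X dt + sigma dB admits the integrating factor exp(theta t): d(exp(theta t) X_t) = sigma exp(theta t) dB_t. Integrating from 0 to t:
  X_t = x_0 * exp(-theta t) + sigma * int_0^t exp(-theta (t-s)) dB_s.
The Itô integral has mean 0 and (by the Itô isometry) variance sigma^2 * int_0^t exp(-2 theta (t - s)) ds = sigma^2 * (1 - exp(-2 theta t)) / (2 theta).
With theta = 4/3, sigma = 3/4, x_0 = 7:
  E[X_t] = 7 * exp(-4/3 t) = 7*exp(-4*t/3)
  Var(X_t) = (3/4)^2 * (1 - exp(-2*4/3 t)) / (2 * 4/3) = 27/128 - 27*exp(-8*t/3)/128.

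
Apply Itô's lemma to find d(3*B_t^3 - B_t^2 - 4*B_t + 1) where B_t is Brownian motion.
d(3*B_t^3 - B_t^2 - 4*B_t + 1) = (9*B_t - 1) dt + (9*B_t^2 - 2*B_t - 4) dB_t

Itô's formula for f(B_t) gives d f(B_t) = f'(B_t) dB_t + (1/2) f''(B_t) dt. Compute derivatives of f(x) = 3*x^3 - x^2 - 4*x + 1:
  f'(x)  = 9*x^2 - 2*x - 4
  f''(x) = 18*x - 2
Substitute x = B_t and multiply the f'' term by 1/2:
  drift     = (1/2) * (18*x - 2) evaluated at B_t = 9*B_t - 1
  diffusion = (9*x^2 - 2*x - 4) evaluated at B_t = 9*B_t^2 - 2*B_t - 4
Therefore d(3*B_t^3 - B_t^2 - 4*B_t + 1) = (9*B_t - 1) dt + (9*B_t^2 - 2*B_t - 4) dB_t.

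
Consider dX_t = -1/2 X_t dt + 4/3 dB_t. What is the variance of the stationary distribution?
lim Var(X_t) = 16/9

The OU SDE dX = -theta X dt + sigma dB admits the integrating factor exp(theta t): d(exp(theta t) X_t) = sigma exp(theta t) dB_t. Integrating from 0 to t gives X_t = x_0 * exp(-theta t) + sigma * int_0^t exp(-theta (t-s)) dB_s for any initial x_0. The Itô integral has variance (by the Itô isometry) sigma^2 * int_0^t exp(-2 theta (t - s)) ds = sigma^2 * (1 - exp(-2 theta t)) / (2 theta), independent of x_0.
With theta = 1/2, sigma = 4/3:
  Var(X_t) = (4/3)^2 * (1 - exp(-2*1/2 t)) / (2 * 1/2) = 16/9 - 16*exp(-t)/9.
As t -> infinity, exp(-2*1/2 t) -> 0, so the stationary variance is sigma^2 / (2 theta) = 16/9.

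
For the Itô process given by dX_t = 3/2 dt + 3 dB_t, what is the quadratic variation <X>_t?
<X>_t = 9*t

For an Itô process dX_t = a(t) dt + b(t) dB_t, the quadratic variation is <X>_t = int_0^t b(s)^2 ds (the drift term does not contribute). Here b(s) = 3, so
  b(s)^2 = 9.
Integrating from 0 to t:
  <X>_t = int_0^t (9) ds = 9*t.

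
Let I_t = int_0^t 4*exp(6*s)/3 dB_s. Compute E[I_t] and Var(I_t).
E[I_t] = 0; Var(I_t) = 4*exp(12*t)/27 - 4/27

The Itô integral of a deterministic integrand f(s) has mean 0 because each increment f(s) * (B_{s+ds} - B_s) has mean 0. By the Itô isometry:
  Var( int_0^t f(s) dB_s ) = E[ (int_0^t f(s) dB_s)^2 ] = int_0^t f(s)^2 ds.
Here f(s) = 4*exp(6*s)/3, so f(s)^2 = 16*exp(12*s)/9. Integrate:
  int_0^t (16*exp(12*s)/9) ds = 4*exp(12*t)/27 - 4/27.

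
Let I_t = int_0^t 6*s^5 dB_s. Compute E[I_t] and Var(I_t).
E[I_t] = 0; Var(I_t) = 36*t^11/11

The Itô integral of a deterministic integrand f(s) has mean 0 because each increment f(s) * (B_{s+ds} - B_s) has mean 0. By the Itô isometry:
  Var( int_0^t f(s) dB_s ) = E[ (int_0^t f(s) dB_s)^2 ] = int_0^t f(s)^2 ds.
Here f(s) = 6*s^5, so f(s)^2 = 36*s^10. Integrate:
  int_0^t (36*s^10) ds = 36*t^11/11.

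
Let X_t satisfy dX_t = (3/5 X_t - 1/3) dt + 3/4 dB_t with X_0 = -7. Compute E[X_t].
E[X_t] = 5/9 - 68*exp(3*t/5)/9

Taking expectations and using E[dB_t] = 0, the mean m(t) = E[X_t] satisfies the ODE m'(t) = a m(t) + b with m(0) = x_0. With a = 3/5, b = -1/3, x_0 = -7, the solution is
  m(t) = x_0 * exp(a t) + (b/a) * (exp(a t) - 1)
       = (-7) * exp((3/5) t) + ((-1/3)/(3/5)) * (exp((3/5) t) - 1)
       = 5/9 - 68*exp(3*t/5)/9.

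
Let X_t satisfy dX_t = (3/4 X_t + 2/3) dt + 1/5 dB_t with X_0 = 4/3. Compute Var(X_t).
Var(X_t) = 2*exp(3*t/2)/75 - 2/75

The variance V(t) = Var(X_t) satisfies V'(t) = 2 a V(t) + c^2 with V(0) = 0 (drift coefficient is linear in X, diffusion is constant). With a = 3/4, c = 1/5, the solution is
  V(t) = (c^2 / (2 a)) * (exp(2 a t) - 1)
       = ((1/5)^2 / (2*(3/4))) * (exp((3/2) t) - 1)
       = 2*exp(3*t/2)/75 - 2/75.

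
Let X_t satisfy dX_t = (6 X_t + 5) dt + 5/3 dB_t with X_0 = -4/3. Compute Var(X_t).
Var(X_t) = 25*exp(12*t)/108 - 25/108

The variance V(t) = Var(X_t) satisfies V'(t) = 2 a V(t) + c^2 with V(0) = 0 (drift coefficient is linear in X, diffusion is constant). With a = 6, c = 5/3, the solution is
  V(t) = (c^2 / (2 a)) * (exp(2 a t) - 1)
       = ((5/3)^2 / (2*6)) * (exp(12 t) - 1)
       = 25*exp(12*t)/108 - 25/108.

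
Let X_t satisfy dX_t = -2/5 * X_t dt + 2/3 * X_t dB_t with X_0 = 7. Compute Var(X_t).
Var(X_t) = (49*exp(4*t/9) - 49)*exp(-4*t/5)

For GBM dX = mu X dt + sigma X dB with X_0 = x_0, apply Itô to Y = log X: dY = (mu - sigma^2/2) dt + sigma dB, so Y_t = log(x_0) + (mu - sigma^2/2) t + sigma B_t and hence X_t = x_0 * exp((mu - sigma^2/2) t + sigma B_t).
With mu = -2/5, sigma = 2/3, x_0 = 7, this gives:
  X_t = 7 * exp((-28/45) * t + (2/3) * B_t).
Since sigma*B_t ~ Normal(0, sigma^2 t), E[exp(sigma*B_t)] = exp(sigma^2 t / 2); so E[X_t] = x_0 * exp((mu - sigma^2/2) t) * exp(sigma^2 t / 2) = x_0 * exp(mu t) = 7*exp(-2*t/5).
Var(X_t) = E[X_t^2] - (E[X_t])^2 = x_0^2 * exp(2 mu t) * (exp(sigma^2 t) - 1) = (49*exp(4*t/9) - 49)*exp(-4*t/5).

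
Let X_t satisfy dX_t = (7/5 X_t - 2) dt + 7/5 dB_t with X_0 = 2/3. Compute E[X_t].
E[X_t] = 10/7 - 16*exp(7*t/5)/21

Taking expectations and using E[dB_t] = 0, the mean m(t) = E[X_t] satisfies the ODE m'(t) = a m(t) + b with m(0) = x_0. With a = 7/5, b = -2, x_0 = 2/3, the solution is
  m(t) = x_0 * exp(a t) + (b/a) * (exp(a t) - 1)
       = (2/3) * exp((7/5) t) + ((-2)/(7/5)) * (exp((7/5) t) - 1)
       = 10/7 - 16*exp(7*t/5)/21.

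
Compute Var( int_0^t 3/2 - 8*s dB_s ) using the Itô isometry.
Var = t*(256*t^2 - 144*t + 27)/12

The Itô integral of a deterministic integrand f(s) has mean 0 because each increment f(s) * (B_{s+ds} - B_s) has mean 0. By the Itô isometry:
  Var( int_0^t f(s) dB_s ) = E[ (int_0^t f(s) dB_s)^2 ] = int_0^t f(s)^2 ds.
Here f(s) = 3/2 - 8*s, so f(s)^2 = (16*s - 3)^2/4. Integrate:
  int_0^t ((16*s - 3)^2/4) ds = t*(256*t^2 - 144*t + 27)/12.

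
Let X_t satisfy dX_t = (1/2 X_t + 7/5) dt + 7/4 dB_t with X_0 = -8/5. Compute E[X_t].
E[X_t] = 6*exp(t/2)/5 - 14/5

Taking expectations and using E[dB_t] = 0, the mean m(t) = E[X_t] satisfies the ODE m'(t) = a m(t) + b with m(0) = x_0. With a = 1/2, b = 7/5, x_0 = -8/5, the solution is
  m(t) = x_0 * exp(a t) + (b/a) * (exp(a t) - 1)
       = (-8/5) * exp((1/2) t) + ((7/5)/(1/2)) * (exp((1/2) t) - 1)
       = 6*exp(t/2)/5 - 14/5.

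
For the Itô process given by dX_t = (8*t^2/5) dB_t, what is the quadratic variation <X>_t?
<X>_t = 64*t^5/125

For an Itô process dX_t = a(t) dt + b(t) dB_t, the quadratic variation is <X>_t = int_0^t b(s)^2 ds (the drift term does not contribute). Here b(s) = 8*s^2/5, so
  b(s)^2 = 64*s^4/25.
Integrating from 0 to t:
  <X>_t = int_0^t (64*s^4/25) ds = 64*t^5/125.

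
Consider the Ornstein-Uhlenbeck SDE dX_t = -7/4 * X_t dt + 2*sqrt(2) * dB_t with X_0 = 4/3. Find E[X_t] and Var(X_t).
E[X_t] = 4*exp(-7*t/4)/3; Var(X_t) = 16/7 - 16*exp(-7*t/2)/7

The OU SDE dX = -theta X dt + sigma dB admits the integrating factor exp(theta t): d(exp(theta t) X_t) = sigma exp(theta t) dB_t. Integrating from 0 to t:
  X_t = x_0 * exp(-theta t) + sigma * int_0^t exp(-theta (t-s)) dB_s.
The Itô integral has mean 0 and (by the Itô isometry) variance sigma^2 * int_0^t exp(-2 theta (t - s)) ds = sigma^2 * (1 - exp(-2 theta t)) / (2 theta).
With theta = 7/4, sigma = 2*sqrt(2), x_0 = 4/3:
  E[X_t] = 4/3 * exp(-7/4 t) = 4*exp(-7*t/4)/3
  Var(X_t) = (2*sqrt(2))^2 * (1 - exp(-2*7/4 t)) / (2 * 7/4) = 16/7 - 16*exp(-7*t/2)/7.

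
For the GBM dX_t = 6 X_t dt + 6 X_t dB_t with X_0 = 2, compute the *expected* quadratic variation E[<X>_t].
E[<X>_t] = 3*exp(48*t) - 3

<X>_t = int_0^t (6 * X_s)^2 ds. Taking expectation inside the integral: E[<X>_t] = 6^2 * int_0^t E[X_s^2] ds. For GBM, E[X_s^2] = x_0^2 * exp((2 mu + sigma^2) s). Integrating:
  E[<X>_t] = 6^2 * 2^2 * (exp((2*6 + 6^2) t) - 1) / (2*6 + 6^2)
           = 6^2 * 2^2 * (exp(48 t) - 1) / 48 = 3*exp(48*t) - 3.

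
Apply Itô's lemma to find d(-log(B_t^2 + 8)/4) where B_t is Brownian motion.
d(-log(B_t^2 + 8)/4) = ((B_t^2 - 8)/(4*(B_t^2 + 8)^2)) dt + (-B_t/(2*B_t^2 + 16)) dB_t

Itô's formula for f(B_t) gives d f(B_t) = f'(B_t) dB_t + (1/2) f''(B_t) dt. Compute derivatives of f(x) = -log(x^2 + 8)/4:
  f'(x)  = -x/(2*x^2 + 16)
  f''(x) = (x^2 - 8)/(2*(x^2 + 8)^2)
Substitute x = B_t and multiply the f'' term by 1/2:
  drift     = (1/2) * ((x^2 - 8)/(2*(x^2 + 8)^2)) evaluated at B_t = (B_t^2 - 8)/(4*(B_t^2 + 8)^2)
  diffusion = (-x/(2*x^2 + 16)) evaluated at B_t = -B_t/(2*B_t^2 + 16)
Therefore d(-log(B_t^2 + 8)/4) = ((B_t^2 - 8)/(4*(B_t^2 + 8)^2)) dt + (-B_t/(2*B_t^2 + 16)) dB_t.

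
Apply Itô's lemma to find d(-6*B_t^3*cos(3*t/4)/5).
d(-6*B_t^3*cos(3*t/4)/5) = (9*B_t*(B_t^2*sin(3*t/4) - 4*cos(3*t/4))/10) dt + (-18*B_t^2*cos(3*t/4)/5) dB_t

Itô's formula for f(t, x): d f(t, B_t) = (f_t + (1/2) f_xx) dt + f_x dB_t. Compute partials of f(t, x) = -6*x^3*cos(3*t/4)/5:
  f_t(t,x)  = 9*x^3*sin(3*t/4)/10
  f_x(t,x)  = -18*x^2*cos(3*t/4)/5
  f_xx(t,x) = -36*x*cos(3*t/4)/5
Assemble drift = f_t + (1/2) f_xx = 9*x*(x^2*sin(3*t/4) - 4*cos(3*t/4))/10 and diffusion = f_x = -18*x^2*cos(3*t/4)/5. Substituting x = B_t:
  d(-6*B_t^3*cos(3*t/4)/5) = (9*B_t*(B_t^2*sin(3*t/4) - 4*cos(3*t/4))/10) dt + (-18*B_t^2*cos(3*t/4)/5) dB_t.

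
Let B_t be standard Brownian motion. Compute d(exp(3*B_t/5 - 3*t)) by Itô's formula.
d(exp(3*B_t/5 - 3*t)) = (-141*exp(3*B_t/5 - 3*t)/50) dt + (3*exp(3*B_t/5 - 3*t)/5) dB_t

Itô's formula for f(t, x): d f(t, B_t) = (f_t + (1/2) f_xx) dt + f_x dB_t. Compute partials of f(t, x) = exp(-3*t + 3*x/5):
  f_t(t,x)  = -3*exp(-3*t + 3*x/5)
  f_x(t,x)  = 3*exp(-3*t + 3*x/5)/5
  f_xx(t,x) = 9*exp(-3*t + 3*x/5)/25
Assemble drift = f_t + (1/2) f_xx = -141*exp(-3*t + 3*x/5)/50 and diffusion = f_x = 3*exp(-3*t + 3*x/5)/5. Substituting x = B_t:
  d(exp(3*B_t/5 - 3*t)) = (-141*exp(3*B_t/5 - 3*t)/50) dt + (3*exp(3*B_t/5 - 3*t)/5) dB_t.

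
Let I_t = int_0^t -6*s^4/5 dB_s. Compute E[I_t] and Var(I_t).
E[I_t] = 0; Var(I_t) = 4*t^9/25

The Itô integral of a deterministic integrand f(s) has mean 0 because each increment f(s) * (B_{s+ds} - B_s) has mean 0. By the Itô isometry:
  Var( int_0^t f(s) dB_s ) = E[ (int_0^t f(s) dB_s)^2 ] = int_0^t f(s)^2 ds.
Here f(s) = -6*s^4/5, so f(s)^2 = 36*s^8/25. Integrate:
  int_0^t (36*s^8/25) ds = 4*t^9/25.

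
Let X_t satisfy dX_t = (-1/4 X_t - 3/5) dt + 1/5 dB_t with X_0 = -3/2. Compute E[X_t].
E[X_t] = -12/5 + 9*exp(-t/4)/10

Taking expectations and using E[dB_t] = 0, the mean m(t) = E[X_t] satisfies the ODE m'(t) = a m(t) + b with m(0) = x_0. With a = -1/4, b = -3/5, x_0 = -3/2, the solution is
  m(t) = x_0 * exp(a t) + (b/a) * (exp(a t) - 1)
       = (-3/2) * exp((-1/4) t) + ((-3/5)/(-1/4)) * (exp((-1/4) t) - 1)
       = -12/5 + 9*exp(-t/4)/10.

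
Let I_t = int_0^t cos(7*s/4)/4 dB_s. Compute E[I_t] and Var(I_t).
E[I_t] = 0; Var(I_t) = t/32 + sin(7*t/2)/112

The Itô integral of a deterministic integrand f(s) has mean 0 because each increment f(s) * (B_{s+ds} - B_s) has mean 0. By the Itô isometry:
  Var( int_0^t f(s) dB_s ) = E[ (int_0^t f(s) dB_s)^2 ] = int_0^t f(s)^2 ds.
Here f(s) = cos(7*s/4)/4, so f(s)^2 = cos(7*s/4)^2/16. Integrate:
  int_0^t (cos(7*s/4)^2/16) ds = t/32 + sin(7*t/2)/112.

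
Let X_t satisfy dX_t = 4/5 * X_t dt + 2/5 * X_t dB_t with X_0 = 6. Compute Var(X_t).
Var(X_t) = 36*(exp(4*t/25) - 1)*exp(8*t/5)

For GBM dX = mu X dt + sigma X dB with X_0 = x_0, apply Itô to Y = log X: dY = (mu - sigma^2/2) dt + sigma dB, so Y_t = log(x_0) + (mu - sigma^2/2) t + sigma B_t and hence X_t = x_0 * exp((mu - sigma^2/2) t + sigma B_t).
With mu = 4/5, sigma = 2/5, x_0 = 6, this gives:
  X_t = 6 * exp((18/25) * t + (2/5) * B_t).
Since sigma*B_t ~ Normal(0, sigma^2 t), E[exp(sigma*B_t)] = exp(sigma^2 t / 2); so E[X_t] = x_0 * exp((mu - sigma^2/2) t) * exp(sigma^2 t / 2) = x_0 * exp(mu t) = 6*exp(4*t/5).
Var(X_t) = E[X_t^2] - (E[X_t])^2 = x_0^2 * exp(2 mu t) * (exp(sigma^2 t) - 1) = 36*(exp(4*t/25) - 1)*exp(8*t/5).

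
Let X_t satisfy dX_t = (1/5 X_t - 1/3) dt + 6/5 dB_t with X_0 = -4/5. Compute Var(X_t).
Var(X_t) = 18*exp(2*t/5)/5 - 18/5

The variance V(t) = Var(X_t) satisfies V'(t) = 2 a V(t) + c^2 with V(0) = 0 (drift coefficient is linear in X, diffusion is constant). With a = 1/5, c = 6/5, the solution is
  V(t) = (c^2 / (2 a)) * (exp(2 a t) - 1)
       = ((6/5)^2 / (2*(1/5))) * (exp((2/5) t) - 1)
       = 18*exp(2*t/5)/5 - 18/5.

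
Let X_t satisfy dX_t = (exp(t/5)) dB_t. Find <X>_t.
<X>_t = 5*exp(2*t/5)/2 - 5/2

For an Itô process dX_t = a(t) dt + b(t) dB_t, the quadratic variation is <X>_t = int_0^t b(s)^2 ds (the drift term does not contribute). Here b(s) = exp(s/5), so
  b(s)^2 = exp(2*s/5).
Integrating from 0 to t:
  <X>_t = int_0^t (exp(2*s/5)) ds = 5*exp(2*t/5)/2 - 5/2.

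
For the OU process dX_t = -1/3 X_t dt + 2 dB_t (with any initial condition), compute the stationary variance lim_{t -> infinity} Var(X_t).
lim Var(X_t) = 6

The OU SDE dX = -theta X dt + sigma dB admits the integrating factor exp(theta t): d(exp(theta t) X_t) = sigma exp(theta t) dB_t. Integrating from 0 to t gives X_t = x_0 * exp(-theta t) + sigma * int_0^t exp(-theta (t-s)) dB_s for any initial x_0. The Itô integral has variance (by the Itô isometry) sigma^2 * int_0^t exp(-2 theta (t - s)) ds = sigma^2 * (1 - exp(-2 theta t)) / (2 theta), independent of x_0.
With theta = 1/3, sigma = 2:
  Var(X_t) = (2)^2 * (1 - exp(-2*1/3 t)) / (2 * 1/3) = 6 - 6*exp(-2*t/3).
As t -> infinity, exp(-2*1/3 t) -> 0, so the stationary variance is sigma^2 / (2 theta) = 6.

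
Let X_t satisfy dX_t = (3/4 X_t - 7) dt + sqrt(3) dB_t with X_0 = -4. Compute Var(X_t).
Var(X_t) = 2*exp(3*t/2) - 2

The variance V(t) = Var(X_t) satisfies V'(t) = 2 a V(t) + c^2 with V(0) = 0 (drift coefficient is linear in X, diffusion is constant). With a = 3/4, c = sqrt(3), the solution is
  V(t) = (c^2 / (2 a)) * (exp(2 a t) - 1)
       = (sqrt(3)^2 / (2*(3/4))) * (exp((3/2) t) - 1)
       = 2*exp(3*t/2) - 2.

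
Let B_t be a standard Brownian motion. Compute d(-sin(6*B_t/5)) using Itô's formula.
d(-sin(6*B_t/5)) = (18*sin(6*B_t/5)/25) dt + (-6*cos(6*B_t/5)/5) dB_t

Itô's formula for f(B_t) gives d f(B_t) = f'(B_t) dB_t + (1/2) f''(B_t) dt. Compute derivatives of f(x) = -sin(6*x/5):
  f'(x)  = -6*cos(6*x/5)/5
  f''(x) = 36*sin(6*x/5)/25
Substitute x = B_t and multiply the f'' term by 1/2:
  drift     = (1/2) * (36*sin(6*x/5)/25) evaluated at B_t = 18*sin(6*B_t/5)/25
  diffusion = (-6*cos(6*x/5)/5) evaluated at B_t = -6*cos(6*B_t/5)/5
Therefore d(-sin(6*B_t/5)) = (18*sin(6*B_t/5)/25) dt + (-6*cos(6*B_t/5)/5) dB_t.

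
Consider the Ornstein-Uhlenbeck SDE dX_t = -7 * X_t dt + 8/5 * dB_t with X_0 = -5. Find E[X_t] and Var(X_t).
E[X_t] = -5*exp(-7*t); Var(X_t) = 32/175 - 32*exp(-14*t)/175

The OU SDE dX = -theta X dt + sigma dB admits the integrating factor exp(theta t): d(exp(theta t) X_t) = sigma exp(theta t) dB_t. Integrating from 0 to t:
  X_t = x_0 * exp(-theta t) + sigma * int_0^t exp(-theta (t-s)) dB_s.
The Itô integral has mean 0 and (by the Itô isometry) variance sigma^2 * int_0^t exp(-2 theta (t - s)) ds = sigma^2 * (1 - exp(-2 theta t)) / (2 theta).
With theta = 7, sigma = 8/5, x_0 = -5:
  E[X_t] = -5 * exp(-7 t) = -5*exp(-7*t)
  Var(X_t) = (8/5)^2 * (1 - exp(-2*7 t)) / (2 * 7) = 32/175 - 32*exp(-14*t)/175.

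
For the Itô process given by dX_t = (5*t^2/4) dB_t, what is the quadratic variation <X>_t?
<X>_t = 5*t^5/16

For an Itô process dX_t = a(t) dt + b(t) dB_t, the quadratic variation is <X>_t = int_0^t b(s)^2 ds (the drift term does not contribute). Here b(s) = 5*s^2/4, so
  b(s)^2 = 25*s^4/16.
Integrating from 0 to t:
  <X>_t = int_0^t (25*s^4/16) ds = 5*t^5/16.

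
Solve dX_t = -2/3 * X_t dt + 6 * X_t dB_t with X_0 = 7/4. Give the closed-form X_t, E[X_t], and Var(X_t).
X_t = 7/4 * exp((-56/3) t + (6) B_t); E[X_t] = 7*exp(-2*t/3)/4; Var(X_t) = (49*exp(36*t) - 49)*exp(-4*t/3)/16

For GBM dX = mu X dt + sigma X dB with X_0 = x_0, apply Itô to Y = log X: dY = (mu - sigma^2/2) dt + sigma dB, so Y_t = log(x_0) + (mu - sigma^2/2) t + sigma B_t and hence X_t = x_0 * exp((mu - sigma^2/2) t + sigma B_t).
With mu = -2/3, sigma = 6, x_0 = 7/4, this gives:
  X_t = 7/4 * exp((-56/3) * t + (6) * B_t).
Since sigma*B_t ~ Normal(0, sigma^2 t), E[exp(sigma*B_t)] = exp(sigma^2 t / 2); so E[X_t] = x_0 * exp((mu - sigma^2/2) t) * exp(sigma^2 t / 2) = x_0 * exp(mu t) = 7*exp(-2*t/3)/4.
Var(X_t) = E[X_t^2] - (E[X_t])^2 = x_0^2 * exp(2 mu t) * (exp(sigma^2 t) - 1) = (49*exp(36*t) - 49)*exp(-4*t/3)/16.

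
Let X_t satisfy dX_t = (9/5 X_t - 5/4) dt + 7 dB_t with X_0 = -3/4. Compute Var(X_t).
Var(X_t) = 245*exp(18*t/5)/18 - 245/18

The variance V(t) = Var(X_t) satisfies V'(t) = 2 a V(t) + c^2 with V(0) = 0 (drift coefficient is linear in X, diffusion is constant). With a = 9/5, c = 7, the solution is
  V(t) = (c^2 / (2 a)) * (exp(2 a t) - 1)
       = (7^2 / (2*(9/5))) * (exp((18/5) t) - 1)
       = 245*exp(18*t/5)/18 - 245/18.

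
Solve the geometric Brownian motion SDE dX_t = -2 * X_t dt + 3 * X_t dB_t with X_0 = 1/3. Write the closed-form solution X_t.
X_t = 1/3 * exp((-13/2) * t + (3) * B_t)

For GBM dX = mu X dt + sigma X dB with X_0 = x_0, apply Itô to Y = log X: dY = (mu - sigma^2/2) dt + sigma dB, so Y_t = log(x_0) + (mu - sigma^2/2) t + sigma B_t and hence X_t = x_0 * exp((mu - sigma^2/2) t + sigma B_t).
With mu = -2, sigma = 3, x_0 = 1/3, this gives:
  X_t = 1/3 * exp((-13/2) * t + (3) * B_t).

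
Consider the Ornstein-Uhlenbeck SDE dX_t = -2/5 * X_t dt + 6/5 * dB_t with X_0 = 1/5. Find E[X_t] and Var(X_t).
E[X_t] = exp(-2*t/5)/5; Var(X_t) = 9/5 - 9*exp(-4*t/5)/5

The OU SDE dX = -theta X dt + sigma dB admits the integrating factor exp(theta t): d(exp(theta t) X_t) = sigma exp(theta t) dB_t. Integrating from 0 to t:
  X_t = x_0 * exp(-theta t) + sigma * int_0^t exp(-theta (t-s)) dB_s.
The Itô integral has mean 0 and (by the Itô isometry) variance sigma^2 * int_0^t exp(-2 theta (t - s)) ds = sigma^2 * (1 - exp(-2 theta t)) / (2 theta).
With theta = 2/5, sigma = 6/5, x_0 = 1/5:
  E[X_t] = 1/5 * exp(-2/5 t) = exp(-2*t/5)/5
  Var(X_t) = (6/5)^2 * (1 - exp(-2*2/5 t)) / (2 * 2/5) = 9/5 - 9*exp(-4*t/5)/5.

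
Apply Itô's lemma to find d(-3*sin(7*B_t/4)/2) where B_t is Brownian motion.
d(-3*sin(7*B_t/4)/2) = (147*sin(7*B_t/4)/64) dt + (-21*cos(7*B_t/4)/8) dB_t

Itô's formula for f(B_t) gives d f(B_t) = f'(B_t) dB_t + (1/2) f''(B_t) dt. Compute derivatives of f(x) = -3*sin(7*x/4)/2:
  f'(x)  = -21*cos(7*x/4)/8
  f''(x) = 147*sin(7*x/4)/32
Substitute x = B_t and multiply the f'' term by 1/2:
  drift     = (1/2) * (147*sin(7*x/4)/32) evaluated at B_t = 147*sin(7*B_t/4)/64
  diffusion = (-21*cos(7*x/4)/8) evaluated at B_t = -21*cos(7*B_t/4)/8
Therefore d(-3*sin(7*B_t/4)/2) = (147*sin(7*B_t/4)/64) dt + (-21*cos(7*B_t/4)/8) dB_t.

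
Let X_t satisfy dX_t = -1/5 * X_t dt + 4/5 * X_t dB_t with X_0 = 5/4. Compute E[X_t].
E[X_t] = 5*exp(-t/5)/4

For GBM dX = mu X dt + sigma X dB with X_0 = x_0, apply Itô to Y = log X: dY = (mu - sigma^2/2) dt + sigma dB, so Y_t = log(x_0) + (mu - sigma^2/2) t + sigma B_t and hence X_t = x_0 * exp((mu - sigma^2/2) t + sigma B_t).
With mu = -1/5, sigma = 4/5, x_0 = 5/4, this gives:
  X_t = 5/4 * exp((-13/25) * t + (4/5) * B_t).
Since sigma*B_t ~ Normal(0, sigma^2 t), E[exp(sigma*B_t)] = exp(sigma^2 t / 2); so E[X_t] = x_0 * exp((mu - sigma^2/2) t) * exp(sigma^2 t / 2) = x_0 * exp(mu t) = 5*exp(-t/5)/4.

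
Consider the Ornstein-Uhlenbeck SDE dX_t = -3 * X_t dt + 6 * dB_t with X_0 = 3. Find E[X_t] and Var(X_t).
E[X_t] = 3*exp(-3*t); Var(X_t) = 6 - 6*exp(-6*t)

The OU SDE dX = -theta X dt + sigma dB admits the integrating factor exp(theta t): d(exp(theta t) X_t) = sigma exp(theta t) dB_t. Integrating from 0 to t:
  X_t = x_0 * exp(-theta t) + sigma * int_0^t exp(-theta (t-s)) dB_s.
The Itô integral has mean 0 and (by the Itô isometry) variance sigma^2 * int_0^t exp(-2 theta (t - s)) ds = sigma^2 * (1 - exp(-2 theta t)) / (2 theta).
With theta = 3, sigma = 6, x_0 = 3:
  E[X_t] = 3 * exp(-3 t) = 3*exp(-3*t)
  Var(X_t) = (6)^2 * (1 - exp(-2*3 t)) / (2 * 3) = 6 - 6*exp(-6*t).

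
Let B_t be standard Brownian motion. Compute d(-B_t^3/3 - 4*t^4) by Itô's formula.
d(-B_t^3/3 - 4*t^4) = (-B_t - 16*t^3) dt + (-B_t^2) dB_t

Itô's formula for f(t, x): d f(t, B_t) = (f_t + (1/2) f_xx) dt + f_x dB_t. Compute partials of f(t, x) = -4*t^4 - x^3/3:
  f_t(t,x)  = -16*t^3
  f_x(t,x)  = -x^2
  f_xx(t,x) = -2*x
Assemble drift = f_t + (1/2) f_xx = -16*t^3 - x and diffusion = f_x = -x^2. Substituting x = B_t:
  d(-B_t^3/3 - 4*t^4) = (-B_t - 16*t^3) dt + (-B_t^2) dB_t.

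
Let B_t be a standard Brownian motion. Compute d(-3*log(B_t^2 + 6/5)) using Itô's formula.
d(-3*log(B_t^2 + 6/5)) = (15*(5*B_t^2 - 6)/(5*B_t^2 + 6)^2) dt + (-30*B_t/(5*B_t^2 + 6)) dB_t

Itô's formula for f(B_t) gives d f(B_t) = f'(B_t) dB_t + (1/2) f''(B_t) dt. Compute derivatives of f(x) = -3*log(x^2 + 6/5):
  f'(x)  = -30*x/(5*x^2 + 6)
  f''(x) = 30*(5*x^2 - 6)/(5*x^2 + 6)^2
Substitute x = B_t and multiply the f'' term by 1/2:
  drift     = (1/2) * (30*(5*x^2 - 6)/(5*x^2 + 6)^2) evaluated at B_t = 15*(5*B_t^2 - 6)/(5*B_t^2 + 6)^2
  diffusion = (-30*x/(5*x^2 + 6)) evaluated at B_t = -30*B_t/(5*B_t^2 + 6)
Therefore d(-3*log(B_t^2 + 6/5)) = (15*(5*B_t^2 - 6)/(5*B_t^2 + 6)^2) dt + (-30*B_t/(5*B_t^2 + 6)) dB_t.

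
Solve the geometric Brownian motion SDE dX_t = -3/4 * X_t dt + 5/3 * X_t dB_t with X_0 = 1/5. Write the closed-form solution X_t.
X_t = 1/5 * exp((-77/36) * t + (5/3) * B_t)

For GBM dX = mu X dt + sigma X dB with X_0 = x_0, apply Itô to Y = log X: dY = (mu - sigma^2/2) dt + sigma dB, so Y_t = log(x_0) + (mu - sigma^2/2) t + sigma B_t and hence X_t = x_0 * exp((mu - sigma^2/2) t + sigma B_t).
With mu = -3/4, sigma = 5/3, x_0 = 1/5, this gives:
  X_t = 1/5 * exp((-77/36) * t + (5/3) * B_t).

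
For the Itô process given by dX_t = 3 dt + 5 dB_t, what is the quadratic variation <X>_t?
<X>_t = 25*t

For an Itô process dX_t = a(t) dt + b(t) dB_t, the quadratic variation is <X>_t = int_0^t b(s)^2 ds (the drift term does not contribute). Here b(s) = 5, so
  b(s)^2 = 25.
Integrating from 0 to t:
  <X>_t = int_0^t (25) ds = 25*t.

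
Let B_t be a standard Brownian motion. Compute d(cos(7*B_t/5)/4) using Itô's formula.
d(cos(7*B_t/5)/4) = (-49*cos(7*B_t/5)/200) dt + (-7*sin(7*B_t/5)/20) dB_t

Itô's formula for f(B_t) gives d f(B_t) = f'(B_t) dB_t + (1/2) f''(B_t) dt. Compute derivatives of f(x) = cos(7*x/5)/4:
  f'(x)  = -7*sin(7*x/5)/20
  f''(x) = -49*cos(7*x/5)/100
Substitute x = B_t and multiply the f'' term by 1/2:
  drift     = (1/2) * (-49*cos(7*x/5)/100) evaluated at B_t = -49*cos(7*B_t/5)/200
  diffusion = (-7*sin(7*x/5)/20) evaluated at B_t = -7*sin(7*B_t/5)/20
Therefore d(cos(7*B_t/5)/4) = (-49*cos(7*B_t/5)/200) dt + (-7*sin(7*B_t/5)/20) dB_t.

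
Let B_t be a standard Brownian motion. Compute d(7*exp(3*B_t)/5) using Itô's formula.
d(7*exp(3*B_t)/5) = (63*exp(3*B_t)/10) dt + (21*exp(3*B_t)/5) dB_t

Itô's formula for f(B_t) gives d f(B_t) = f'(B_t) dB_t + (1/2) f''(B_t) dt. Compute derivatives of f(x) = 7*exp(3*x)/5:
  f'(x)  = 21*exp(3*x)/5
  f''(x) = 63*exp(3*x)/5
Substitute x = B_t and multiply the f'' term by 1/2:
  drift     = (1/2) * (63*exp(3*x)/5) evaluated at B_t = 63*exp(3*B_t)/10
  diffusion = (21*exp(3*x)/5) evaluated at B_t = 21*exp(3*B_t)/5
Therefore d(7*exp(3*B_t)/5) = (63*exp(3*B_t)/10) dt + (21*exp(3*B_t)/5) dB_t.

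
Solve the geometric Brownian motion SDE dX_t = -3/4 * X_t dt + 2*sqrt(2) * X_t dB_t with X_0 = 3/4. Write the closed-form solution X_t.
X_t = 3/4 * exp((-19/4) * t + (2*sqrt(2)) * B_t)

For GBM dX = mu X dt + sigma X dB with X_0 = x_0, apply Itô to Y = log X: dY = (mu - sigma^2/2) dt + sigma dB, so Y_t = log(x_0) + (mu - sigma^2/2) t + sigma B_t and hence X_t = x_0 * exp((mu - sigma^2/2) t + sigma B_t).
With mu = -3/4, sigma = 2*sqrt(2), x_0 = 3/4, this gives:
  X_t = 3/4 * exp((-19/4) * t + (2*sqrt(2)) * B_t).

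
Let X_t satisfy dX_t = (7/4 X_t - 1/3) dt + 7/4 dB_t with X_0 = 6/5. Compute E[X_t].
E[X_t] = 106*exp(7*t/4)/105 + 4/21

Taking expectations and using E[dB_t] = 0, the mean m(t) = E[X_t] satisfies the ODE m'(t) = a m(t) + b with m(0) = x_0. With a = 7/4, b = -1/3, x_0 = 6/5, the solution is
  m(t) = x_0 * exp(a t) + (b/a) * (exp(a t) - 1)
       = (6/5) * exp((7/4) t) + ((-1/3)/(7/4)) * (exp((7/4) t) - 1)
       = 106*exp(7*t/4)/105 + 4/21.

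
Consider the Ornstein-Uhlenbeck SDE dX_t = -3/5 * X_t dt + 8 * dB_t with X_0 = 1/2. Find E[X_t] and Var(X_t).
E[X_t] = exp(-3*t/5)/2; Var(X_t) = 160/3 - 160*exp(-6*t/5)/3

The OU SDE dX = -theta X dt + sigma dB admits the integrating factor exp(theta t): d(exp(theta t) X_t) = sigma exp(theta t) dB_t. Integrating from 0 to t:
  X_t = x_0 * exp(-theta t) + sigma * int_0^t exp(-theta (t-s)) dB_s.
The Itô integral has mean 0 and (by the Itô isometry) variance sigma^2 * int_0^t exp(-2 theta (t - s)) ds = sigma^2 * (1 - exp(-2 theta t)) / (2 theta).
With theta = 3/5, sigma = 8, x_0 = 1/2:
  E[X_t] = 1/2 * exp(-3/5 t) = exp(-3*t/5)/2
  Var(X_t) = (8)^2 * (1 - exp(-2*3/5 t)) / (2 * 3/5) = 160/3 - 160*exp(-6*t/5)/3.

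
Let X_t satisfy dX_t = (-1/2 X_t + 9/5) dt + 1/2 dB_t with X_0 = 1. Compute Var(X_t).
Var(X_t) = (exp(t) - 1)*exp(-t)/4

The variance V(t) = Var(X_t) satisfies V'(t) = 2 a V(t) + c^2 with V(0) = 0 (drift coefficient is linear in X, diffusion is constant). With a = -1/2, c = 1/2, the solution is
  V(t) = (c^2 / (2 a)) * (exp(2 a t) - 1)
       = ((1/2)^2 / (2*(-1/2))) * (exp((-1) t) - 1)
       = (exp(t) - 1)*exp(-t)/4.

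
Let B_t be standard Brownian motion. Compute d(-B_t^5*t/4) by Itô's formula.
d(-B_t^5*t/4) = (B_t^3*(-B_t^2 - 10*t)/4) dt + (-5*B_t^4*t/4) dB_t

Itô's formula for f(t, x): d f(t, B_t) = (f_t + (1/2) f_xx) dt + f_x dB_t. Compute partials of f(t, x) = -t*x^5/4:
  f_t(t,x)  = -x^5/4
  f_x(t,x)  = -5*t*x^4/4
  f_xx(t,x) = -5*t*x^3
Assemble drift = f_t + (1/2) f_xx = x^3*(-10*t - x^2)/4 and diffusion = f_x = -5*t*x^4/4. Substituting x = B_t:
  d(-B_t^5*t/4) = (B_t^3*(-B_t^2 - 10*t)/4) dt + (-5*B_t^4*t/4) dB_t.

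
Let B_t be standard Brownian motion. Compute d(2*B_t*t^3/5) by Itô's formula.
d(2*B_t*t^3/5) = (6*B_t*t^2/5) dt + (2*t^3/5) dB_t

Itô's formula for f(t, x): d f(t, B_t) = (f_t + (1/2) f_xx) dt + f_x dB_t. Compute partials of f(t, x) = 2*t^3*x/5:
  f_t(t,x)  = 6*t^2*x/5
  f_x(t,x)  = 2*t^3/5
  f_xx(t,x) = 0
Assemble drift = f_t + (1/2) f_xx = 6*t^2*x/5 and diffusion = f_x = 2*t^3/5. Substituting x = B_t:
  d(2*B_t*t^3/5) = (6*B_t*t^2/5) dt + (2*t^3/5) dB_t.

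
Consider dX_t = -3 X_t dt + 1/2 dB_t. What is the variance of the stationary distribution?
lim Var(X_t) = 1/24

The OU SDE dX = -theta X dt + sigma dB admits the integrating factor exp(theta t): d(exp(theta t) X_t) = sigma exp(theta t) dB_t. Integrating from 0 to t gives X_t = x_0 * exp(-theta t) + sigma * int_0^t exp(-theta (t-s)) dB_s for any initial x_0. The Itô integral has variance (by the Itô isometry) sigma^2 * int_0^t exp(-2 theta (t - s)) ds = sigma^2 * (1 - exp(-2 theta t)) / (2 theta), independent of x_0.
With theta = 3, sigma = 1/2:
  Var(X_t) = (1/2)^2 * (1 - exp(-2*3 t)) / (2 * 3) = 1/24 - exp(-6*t)/24.
As t -> infinity, exp(-2*3 t) -> 0, so the stationary variance is sigma^2 / (2 theta) = 1/24.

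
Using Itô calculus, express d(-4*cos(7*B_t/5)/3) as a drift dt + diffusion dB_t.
d(-4*cos(7*B_t/5)/3) = (98*cos(7*B_t/5)/75) dt + (28*sin(7*B_t/5)/15) dB_t

Itô's formula for f(B_t) gives d f(B_t) = f'(B_t) dB_t + (1/2) f''(B_t) dt. Compute derivatives of f(x) = -4*cos(7*x/5)/3:
  f'(x)  = 28*sin(7*x/5)/15
  f''(x) = 196*cos(7*x/5)/75
Substitute x = B_t and multiply the f'' term by 1/2:
  drift     = (1/2) * (196*cos(7*x/5)/75) evaluated at B_t = 98*cos(7*B_t/5)/75
  diffusion = (28*sin(7*x/5)/15) evaluated at B_t = 28*sin(7*B_t/5)/15
Therefore d(-4*cos(7*B_t/5)/3) = (98*cos(7*B_t/5)/75) dt + (28*sin(7*B_t/5)/15) dB_t.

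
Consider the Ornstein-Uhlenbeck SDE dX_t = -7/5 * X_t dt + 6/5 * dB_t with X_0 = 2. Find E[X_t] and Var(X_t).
E[X_t] = 2*exp(-7*t/5); Var(X_t) = 18/35 - 18*exp(-14*t/5)/35

The OU SDE dX = -theta X dt + sigma dB admits the integrating factor exp(theta t): d(exp(theta t) X_t) = sigma exp(theta t) dB_t. Integrating from 0 to t:
  X_t = x_0 * exp(-theta t) + sigma * int_0^t exp(-theta (t-s)) dB_s.
The Itô integral has mean 0 and (by the Itô isometry) variance sigma^2 * int_0^t exp(-2 theta (t - s)) ds = sigma^2 * (1 - exp(-2 theta t)) / (2 theta).
With theta = 7/5, sigma = 6/5, x_0 = 2:
  E[X_t] = 2 * exp(-7/5 t) = 2*exp(-7*t/5)
  Var(X_t) = (6/5)^2 * (1 - exp(-2*7/5 t)) / (2 * 7/5) = 18/35 - 18*exp(-14*t/5)/35.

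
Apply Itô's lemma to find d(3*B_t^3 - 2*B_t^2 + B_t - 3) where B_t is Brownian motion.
d(3*B_t^3 - 2*B_t^2 + B_t - 3) = (9*B_t - 2) dt + (9*B_t^2 - 4*B_t + 1) dB_t

Itô's formula for f(B_t) gives d f(B_t) = f'(B_t) dB_t + (1/2) f''(B_t) dt. Compute derivatives of f(x) = 3*x^3 - 2*x^2 + x - 3:
  f'(x)  = 9*x^2 - 4*x + 1
  f''(x) = 18*x - 4
Substitute x = B_t and multiply the f'' term by 1/2:
  drift     = (1/2) * (18*x - 4) evaluated at B_t = 9*B_t - 2
  diffusion = (9*x^2 - 4*x + 1) evaluated at B_t = 9*B_t^2 - 4*B_t + 1
Therefore d(3*B_t^3 - 2*B_t^2 + B_t - 3) = (9*B_t - 2) dt + (9*B_t^2 - 4*B_t + 1) dB_t.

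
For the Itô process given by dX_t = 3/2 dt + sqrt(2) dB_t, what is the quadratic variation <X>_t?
<X>_t = 2*t

For an Itô process dX_t = a(t) dt + b(t) dB_t, the quadratic variation is <X>_t = int_0^t b(s)^2 ds (the drift term does not contribute). Here b(s) = sqrt(2), so
  b(s)^2 = 2.
Integrating from 0 to t:
  <X>_t = int_0^t (2) ds = 2*t.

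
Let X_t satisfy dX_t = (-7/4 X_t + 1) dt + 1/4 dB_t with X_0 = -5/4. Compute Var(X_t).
Var(X_t) = 1/56 - exp(-7*t/2)/56

The variance V(t) = Var(X_t) satisfies V'(t) = 2 a V(t) + c^2 with V(0) = 0 (drift coefficient is linear in X, diffusion is constant). With a = -7/4, c = 1/4, the solution is
  V(t) = (c^2 / (2 a)) * (exp(2 a t) - 1)
       = ((1/4)^2 / (2*(-7/4))) * (exp((-7/2) t) - 1)
       = 1/56 - exp(-7*t/2)/56.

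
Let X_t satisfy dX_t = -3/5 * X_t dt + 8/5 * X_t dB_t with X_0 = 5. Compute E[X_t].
E[X_t] = 5*exp(-3*t/5)

For GBM dX = mu X dt + sigma X dB with X_0 = x_0, apply Itô to Y = log X: dY = (mu - sigma^2/2) dt + sigma dB, so Y_t = log(x_0) + (mu - sigma^2/2) t + sigma B_t and hence X_t = x_0 * exp((mu - sigma^2/2) t + sigma B_t).
With mu = -3/5, sigma = 8/5, x_0 = 5, this gives:
  X_t = 5 * exp((-47/25) * t + (8/5) * B_t).
Since sigma*B_t ~ Normal(0, sigma^2 t), E[exp(sigma*B_t)] = exp(sigma^2 t / 2); so E[X_t] = x_0 * exp((mu - sigma^2/2) t) * exp(sigma^2 t / 2) = x_0 * exp(mu t) = 5*exp(-3*t/5).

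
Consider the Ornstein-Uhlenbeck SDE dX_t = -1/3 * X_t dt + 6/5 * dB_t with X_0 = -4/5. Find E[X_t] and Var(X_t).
E[X_t] = -4*exp(-t/3)/5; Var(X_t) = 54/25 - 54*exp(-2*t/3)/25

The OU SDE dX = -theta X dt + sigma dB admits the integrating factor exp(theta t): d(exp(theta t) X_t) = sigma exp(theta t) dB_t. Integrating from 0 to t:
  X_t = x_0 * exp(-theta t) + sigma * int_0^t exp(-theta (t-s)) dB_s.
The Itô integral has mean 0 and (by the Itô isometry) variance sigma^2 * int_0^t exp(-2 theta (t - s)) ds = sigma^2 * (1 - exp(-2 theta t)) / (2 theta).
With theta = 1/3, sigma = 6/5, x_0 = -4/5:
  E[X_t] = -4/5 * exp(-1/3 t) = -4*exp(-t/3)/5
  Var(X_t) = (6/5)^2 * (1 - exp(-2*1/3 t)) / (2 * 1/3) = 54/25 - 54*exp(-2*t/3)/25.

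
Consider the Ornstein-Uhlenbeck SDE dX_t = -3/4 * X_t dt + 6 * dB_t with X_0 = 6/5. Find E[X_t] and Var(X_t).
E[X_t] = 6*exp(-3*t/4)/5; Var(X_t) = 24 - 24*exp(-3*t/2)

The OU SDE dX = -theta X dt + sigma dB admits the integrating factor exp(theta t): d(exp(theta t) X_t) = sigma exp(theta t) dB_t. Integrating from 0 to t:
  X_t = x_0 * exp(-theta t) + sigma * int_0^t exp(-theta (t-s)) dB_s.
The Itô integral has mean 0 and (by the Itô isometry) variance sigma^2 * int_0^t exp(-2 theta (t - s)) ds = sigma^2 * (1 - exp(-2 theta t)) / (2 theta).
With theta = 3/4, sigma = 6, x_0 = 6/5:
  E[X_t] = 6/5 * exp(-3/4 t) = 6*exp(-3*t/4)/5
  Var(X_t) = (6)^2 * (1 - exp(-2*3/4 t)) / (2 * 3/4) = 24 - 24*exp(-3*t/2).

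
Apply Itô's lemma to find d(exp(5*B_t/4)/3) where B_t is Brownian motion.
d(exp(5*B_t/4)/3) = (25*exp(5*B_t/4)/96) dt + (5*exp(5*B_t/4)/12) dB_t

Itô's formula for f(B_t) gives d f(B_t) = f'(B_t) dB_t + (1/2) f''(B_t) dt. Compute derivatives of f(x) = exp(5*x/4)/3:
  f'(x)  = 5*exp(5*x/4)/12
  f''(x) = 25*exp(5*x/4)/48
Substitute x = B_t and multiply the f'' term by 1/2:
  drift     = (1/2) * (25*exp(5*x/4)/48) evaluated at B_t = 25*exp(5*B_t/4)/96
  diffusion = (5*exp(5*x/4)/12) evaluated at B_t = 5*exp(5*B_t/4)/12
Therefore d(exp(5*B_t/4)/3) = (25*exp(5*B_t/4)/96) dt + (5*exp(5*B_t/4)/12) dB_t.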